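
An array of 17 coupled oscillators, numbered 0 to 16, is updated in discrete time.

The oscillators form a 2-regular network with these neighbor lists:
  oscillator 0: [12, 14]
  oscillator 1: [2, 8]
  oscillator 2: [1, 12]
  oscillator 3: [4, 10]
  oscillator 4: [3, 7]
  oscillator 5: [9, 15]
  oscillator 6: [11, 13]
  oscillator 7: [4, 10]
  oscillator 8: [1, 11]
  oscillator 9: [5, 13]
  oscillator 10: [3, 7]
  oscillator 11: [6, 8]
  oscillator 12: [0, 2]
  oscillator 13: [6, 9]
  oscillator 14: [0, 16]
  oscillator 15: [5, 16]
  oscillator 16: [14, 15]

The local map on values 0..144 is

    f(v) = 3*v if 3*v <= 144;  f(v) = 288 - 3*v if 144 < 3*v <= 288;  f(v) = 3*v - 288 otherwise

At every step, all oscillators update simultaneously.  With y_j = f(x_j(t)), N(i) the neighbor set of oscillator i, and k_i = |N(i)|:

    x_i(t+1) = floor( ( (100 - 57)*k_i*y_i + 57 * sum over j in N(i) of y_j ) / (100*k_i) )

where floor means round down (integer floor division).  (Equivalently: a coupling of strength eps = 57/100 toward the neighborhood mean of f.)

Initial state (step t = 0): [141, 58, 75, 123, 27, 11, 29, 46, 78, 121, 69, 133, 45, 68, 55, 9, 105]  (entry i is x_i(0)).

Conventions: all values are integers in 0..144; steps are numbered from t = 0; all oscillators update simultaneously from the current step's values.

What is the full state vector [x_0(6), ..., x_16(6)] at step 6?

Answer: [65, 64, 84, 111, 99, 81, 62, 86, 61, 71, 99, 76, 84, 58, 80, 88, 96]

Derivation:
t=0: [141, 58, 75, 123, 27, 11, 29, 46, 78, 121, 69, 133, 45, 68, 55, 9, 105]
t=1: [131, 82, 98, 81, 97, 43, 92, 105, 87, 65, 97, 87, 114, 82, 99, 28, 54]
t=2: [63, 27, 29, 21, 21, 105, 24, 13, 31, 88, 21, 22, 54, 47, 69, 108, 80]
t=3: [101, 86, 96, 63, 56, 28, 89, 52, 81, 58, 56, 75, 107, 87, 76, 36, 53]
t=4: [32, 25, 17, 110, 117, 99, 34, 125, 45, 80, 117, 45, 18, 50, 66, 107, 103]
t=5: [82, 85, 58, 53, 63, 26, 121, 73, 117, 62, 63, 125, 65, 102, 72, 22, 44]
t=6: [65, 64, 84, 111, 99, 81, 62, 86, 61, 71, 99, 76, 84, 58, 80, 88, 96]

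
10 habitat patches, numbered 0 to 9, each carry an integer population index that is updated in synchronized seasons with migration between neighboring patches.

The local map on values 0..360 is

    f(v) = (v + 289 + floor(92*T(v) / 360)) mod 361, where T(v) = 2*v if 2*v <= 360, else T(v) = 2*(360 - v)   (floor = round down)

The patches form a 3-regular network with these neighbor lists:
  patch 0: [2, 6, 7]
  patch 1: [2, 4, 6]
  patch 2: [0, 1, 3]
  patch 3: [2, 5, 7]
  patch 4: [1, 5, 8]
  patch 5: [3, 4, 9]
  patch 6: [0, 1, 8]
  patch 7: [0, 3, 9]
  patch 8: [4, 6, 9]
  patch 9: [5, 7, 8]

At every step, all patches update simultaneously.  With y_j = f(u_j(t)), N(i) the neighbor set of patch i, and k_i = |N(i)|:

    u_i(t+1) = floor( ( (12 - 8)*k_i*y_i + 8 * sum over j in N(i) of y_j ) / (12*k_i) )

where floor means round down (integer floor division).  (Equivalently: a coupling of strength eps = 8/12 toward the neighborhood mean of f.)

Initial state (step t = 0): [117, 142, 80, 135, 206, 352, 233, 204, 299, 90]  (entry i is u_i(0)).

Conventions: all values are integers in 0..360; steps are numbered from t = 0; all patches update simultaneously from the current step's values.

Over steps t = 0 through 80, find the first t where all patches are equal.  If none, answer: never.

Simulating step by step:
t=0: [117, 142, 80, 135, 206, 352, 233, 204, 299, 90]  (not all equal)
t=1: [142, 155, 100, 164, 222, 185, 187, 137, 197, 188]  (not all equal)
t=2: [140, 165, 132, 150, 200, 200, 181, 160, 208, 188]  (not all equal)
t=3: [156, 178, 146, 163, 202, 195, 184, 166, 207, 199]  (not all equal)
t=4: [171, 189, 167, 176, 206, 200, 194, 180, 208, 202]  (not all equal)
t=5: [192, 200, 189, 195, 209, 206, 202, 197, 210, 208]  (not all equal)
t=6: [206, 209, 206, 207, 212, 211, 209, 208, 212, 211]  (not all equal)
t=7: [212, 213, 212, 213, 214, 214, 213, 213, 214, 214]  (not all equal)
t=8: [215, 215, 215, 215, 216, 216, 215, 215, 216, 216]  (not all equal)
t=9: [217, 217, 217, 217, 217, 217, 217, 217, 217, 217]  (all equal)

Answer: 9
Key observation: Synchronization is absorbing here: once all patches are equal they stay equal, and step 9 is the first all-equal step.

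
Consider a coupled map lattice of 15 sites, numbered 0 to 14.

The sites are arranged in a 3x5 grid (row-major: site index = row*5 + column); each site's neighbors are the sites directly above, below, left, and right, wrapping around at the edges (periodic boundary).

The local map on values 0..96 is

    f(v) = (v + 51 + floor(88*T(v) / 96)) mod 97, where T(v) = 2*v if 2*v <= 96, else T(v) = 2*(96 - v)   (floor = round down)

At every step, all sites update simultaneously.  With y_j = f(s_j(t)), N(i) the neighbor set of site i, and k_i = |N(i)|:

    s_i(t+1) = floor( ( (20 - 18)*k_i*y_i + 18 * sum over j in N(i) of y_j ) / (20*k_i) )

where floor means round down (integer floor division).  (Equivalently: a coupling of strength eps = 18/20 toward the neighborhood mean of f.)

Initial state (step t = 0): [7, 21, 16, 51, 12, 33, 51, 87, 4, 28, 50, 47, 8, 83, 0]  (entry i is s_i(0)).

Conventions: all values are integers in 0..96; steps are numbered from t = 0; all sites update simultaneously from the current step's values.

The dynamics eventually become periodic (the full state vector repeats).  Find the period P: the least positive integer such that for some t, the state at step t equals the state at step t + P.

Simulating step by step:
t=0: [7, 21, 16, 51, 12, 33, 51, 87, 4, 28, 50, 47, 8, 83, 0]
t=1: [59, 77, 61, 76, 62, 67, 54, 77, 59, 58, 66, 67, 74, 67, 64]
t=2: [73, 78, 67, 76, 75, 79, 71, 76, 72, 77, 75, 73, 72, 72, 76]
t=3: [66, 69, 67, 69, 66, 67, 66, 70, 67, 66, 67, 68, 69, 68, 67]
t=4: [73, 74, 71, 73, 74, 74, 72, 73, 72, 74, 74, 73, 72, 73, 74]
t=5: [68, 69, 69, 69, 68, 68, 68, 69, 68, 68, 68, 69, 69, 69, 68]
t=6: [72, 72, 72, 72, 72, 73, 72, 72, 72, 73, 72, 72, 72, 72, 72]
t=7: [69, 70, 70, 70, 69, 69, 69, 70, 69, 69, 69, 70, 70, 70, 69]
t=8: [71, 71, 71, 71, 71, 72, 71, 71, 71, 72, 71, 71, 71, 71, 71]
t=9: [70, 70, 70, 70, 70, 70, 70, 70, 70, 70, 70, 70, 70, 70, 70]
t=10: [71, 71, 71, 71, 71, 71, 71, 71, 71, 71, 71, 71, 71, 71, 71]
t=11: [70, 70, 70, 70, 70, 70, 70, 70, 70, 70, 70, 70, 70, 70, 70]

Answer: 2
Key observation: The state at step 9, [70, 70, 70, 70, 70, 70, 70, 70, 70, 70, 70, 70, 70, 70, 70], reappears at step 11 — and no state repeats earlier — so the cycle the system enters has period 2.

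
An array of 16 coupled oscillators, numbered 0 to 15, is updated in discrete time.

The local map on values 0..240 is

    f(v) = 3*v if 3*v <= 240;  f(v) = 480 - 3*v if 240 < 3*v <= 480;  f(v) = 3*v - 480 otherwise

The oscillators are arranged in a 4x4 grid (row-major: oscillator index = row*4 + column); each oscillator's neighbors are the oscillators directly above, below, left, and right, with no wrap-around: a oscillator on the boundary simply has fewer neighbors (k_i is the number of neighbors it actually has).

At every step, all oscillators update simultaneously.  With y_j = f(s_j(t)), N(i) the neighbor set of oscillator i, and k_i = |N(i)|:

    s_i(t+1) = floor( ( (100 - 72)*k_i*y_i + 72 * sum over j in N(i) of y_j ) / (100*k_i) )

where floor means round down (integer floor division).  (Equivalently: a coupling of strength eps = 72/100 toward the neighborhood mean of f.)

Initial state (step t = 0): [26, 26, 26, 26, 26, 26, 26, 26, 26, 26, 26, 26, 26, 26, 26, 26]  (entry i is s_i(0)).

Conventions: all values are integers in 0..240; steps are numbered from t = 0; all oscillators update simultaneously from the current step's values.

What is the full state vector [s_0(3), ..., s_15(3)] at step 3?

Answer: [222, 222, 222, 222, 222, 222, 222, 222, 222, 222, 222, 222, 222, 222, 222, 222]

Derivation:
t=0: [26, 26, 26, 26, 26, 26, 26, 26, 26, 26, 26, 26, 26, 26, 26, 26]
t=1: [78, 78, 78, 78, 78, 78, 78, 78, 78, 78, 78, 78, 78, 78, 78, 78]
t=2: [234, 234, 234, 234, 234, 234, 234, 234, 234, 234, 234, 234, 234, 234, 234, 234]
t=3: [222, 222, 222, 222, 222, 222, 222, 222, 222, 222, 222, 222, 222, 222, 222, 222]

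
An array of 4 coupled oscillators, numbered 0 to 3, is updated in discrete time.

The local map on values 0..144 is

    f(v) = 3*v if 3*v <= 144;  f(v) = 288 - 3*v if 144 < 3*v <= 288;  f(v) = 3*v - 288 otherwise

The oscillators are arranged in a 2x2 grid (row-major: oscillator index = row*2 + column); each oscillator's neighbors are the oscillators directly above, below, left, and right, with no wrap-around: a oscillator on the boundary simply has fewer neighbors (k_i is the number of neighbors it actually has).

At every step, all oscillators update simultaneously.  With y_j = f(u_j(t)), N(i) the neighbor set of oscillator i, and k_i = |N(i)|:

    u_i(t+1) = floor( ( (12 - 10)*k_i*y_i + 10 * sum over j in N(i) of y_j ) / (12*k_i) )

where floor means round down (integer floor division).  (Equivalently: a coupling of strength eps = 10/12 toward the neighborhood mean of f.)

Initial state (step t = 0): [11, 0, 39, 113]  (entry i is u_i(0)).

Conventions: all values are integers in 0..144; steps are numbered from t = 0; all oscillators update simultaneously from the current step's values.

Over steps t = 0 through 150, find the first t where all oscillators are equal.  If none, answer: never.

Simulating step by step:
t=0: [11, 0, 39, 113]  (not all equal)
t=1: [54, 35, 54, 57]  (not all equal)
t=2: [117, 118, 122, 115]  (not all equal)
t=3: [70, 61, 63, 69]  (not all equal)
t=4: [98, 83, 82, 98]  (not all equal)
t=5: [34, 11, 12, 34]  (not all equal)
t=6: [45, 90, 91, 45]  (not all equal)
t=7: [36, 115, 115, 36]  (not all equal)
t=8: [65, 99, 99, 65]  (not all equal)
t=9: [23, 79, 79, 23]  (not all equal)
t=10: [54, 66, 66, 54]  (not all equal)
t=11: [96, 120, 120, 96]  (not all equal)
t=12: [60, 12, 12, 60]  (not all equal)
t=13: [48, 96, 96, 48]  (not all equal)
t=14: [24, 120, 120, 24]  (not all equal)
t=15: [72, 72, 72, 72]  (all equal)

Answer: 15
Key observation: Synchronization is absorbing here: once all oscillators are equal they stay equal, and step 15 is the first all-equal step.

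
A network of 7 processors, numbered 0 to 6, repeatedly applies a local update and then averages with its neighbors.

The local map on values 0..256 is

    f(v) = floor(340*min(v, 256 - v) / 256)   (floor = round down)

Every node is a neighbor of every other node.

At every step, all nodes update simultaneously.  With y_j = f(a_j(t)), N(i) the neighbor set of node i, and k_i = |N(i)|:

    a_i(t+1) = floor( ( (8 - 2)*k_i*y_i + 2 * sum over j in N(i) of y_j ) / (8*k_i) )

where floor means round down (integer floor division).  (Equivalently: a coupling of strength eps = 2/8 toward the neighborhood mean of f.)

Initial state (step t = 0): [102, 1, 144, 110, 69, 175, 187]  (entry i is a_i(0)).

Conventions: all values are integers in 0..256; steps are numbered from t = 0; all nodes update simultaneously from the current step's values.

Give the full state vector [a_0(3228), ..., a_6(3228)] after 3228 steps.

Answer: [124, 124, 124, 124, 124, 124, 124]
Key observation: The state at step 21, [164, 164, 164, 164, 164, 164, 164], reappears at step 25: the system is in a cycle of period 4 from step 21 on.  Therefore the state at step 3228 equals the state at step 21 + ((3228 - 21) mod 4) = 24, which is [124, 124, 124, 124, 124, 124, 124].

Derivation:
t=0: [102, 1, 144, 110, 69, 175, 187]
t=1: [125, 30, 134, 133, 94, 105, 94]
t=2: [155, 65, 152, 153, 126, 136, 126]
t=3: [136, 102, 138, 137, 159, 153, 159]
t=4: [154, 137, 152, 153, 132, 138, 132]
t=5: [139, 155, 141, 140, 159, 154, 159]
t=6: [150, 136, 148, 150, 131, 136, 131]
t=7: [143, 157, 146, 143, 162, 157, 162]
t=8: [146, 132, 143, 146, 127, 132, 127]
t=9: [149, 162, 152, 149, 165, 162, 165]
t=10: [138, 125, 135, 138, 122, 125, 122]
t=11: [157, 164, 160, 157, 161, 164, 161]
t=12: [129, 123, 126, 129, 126, 123, 126]
t=13: [167, 163, 166, 167, 166, 163, 166]
t=14: [118, 122, 119, 118, 119, 122, 119]
t=15: [156, 161, 158, 156, 158, 161, 158]
t=16: [131, 127, 129, 131, 129, 127, 129]
t=17: [166, 167, 167, 166, 167, 167, 167]
t=18: [118, 118, 118, 118, 118, 118, 118]
t=19: [156, 156, 156, 156, 156, 156, 156]
t=20: [132, 132, 132, 132, 132, 132, 132]
t=21: [164, 164, 164, 164, 164, 164, 164]
t=22: [122, 122, 122, 122, 122, 122, 122]
t=23: [162, 162, 162, 162, 162, 162, 162]
t=24: [124, 124, 124, 124, 124, 124, 124]
t=25: [164, 164, 164, 164, 164, 164, 164]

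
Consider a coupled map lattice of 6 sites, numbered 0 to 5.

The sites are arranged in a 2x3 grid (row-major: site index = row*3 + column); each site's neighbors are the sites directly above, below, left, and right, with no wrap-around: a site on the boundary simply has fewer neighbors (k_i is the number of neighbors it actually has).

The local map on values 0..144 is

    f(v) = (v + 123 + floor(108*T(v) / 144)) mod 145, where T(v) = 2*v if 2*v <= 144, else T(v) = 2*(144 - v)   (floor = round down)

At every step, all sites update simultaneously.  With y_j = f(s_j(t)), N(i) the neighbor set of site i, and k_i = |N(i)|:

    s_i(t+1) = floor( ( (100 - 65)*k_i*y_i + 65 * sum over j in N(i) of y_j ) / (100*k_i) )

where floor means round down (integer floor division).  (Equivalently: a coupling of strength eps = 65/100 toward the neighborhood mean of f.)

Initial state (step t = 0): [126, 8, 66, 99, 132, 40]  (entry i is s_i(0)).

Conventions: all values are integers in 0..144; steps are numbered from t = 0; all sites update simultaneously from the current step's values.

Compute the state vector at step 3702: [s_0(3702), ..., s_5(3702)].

Answer: [129, 129, 129, 129, 129, 129]
Key observation: The state at step 4, [129, 129, 129, 129, 129, 129], reappears at step 5: the system is in a cycle of period 1 from step 4 on.  Therefore the state at step 3702 equals the state at step 4 + ((3702 - 4) mod 1) = 4, which is [129, 129, 129, 129, 129, 129].

Derivation:
t=0: [126, 8, 66, 99, 132, 40]
t=1: [139, 137, 121, 134, 123, 115]
t=2: [125, 128, 131, 127, 130, 133]
t=3: [130, 129, 128, 130, 129, 127]
t=4: [129, 129, 129, 129, 129, 129]
t=5: [129, 129, 129, 129, 129, 129]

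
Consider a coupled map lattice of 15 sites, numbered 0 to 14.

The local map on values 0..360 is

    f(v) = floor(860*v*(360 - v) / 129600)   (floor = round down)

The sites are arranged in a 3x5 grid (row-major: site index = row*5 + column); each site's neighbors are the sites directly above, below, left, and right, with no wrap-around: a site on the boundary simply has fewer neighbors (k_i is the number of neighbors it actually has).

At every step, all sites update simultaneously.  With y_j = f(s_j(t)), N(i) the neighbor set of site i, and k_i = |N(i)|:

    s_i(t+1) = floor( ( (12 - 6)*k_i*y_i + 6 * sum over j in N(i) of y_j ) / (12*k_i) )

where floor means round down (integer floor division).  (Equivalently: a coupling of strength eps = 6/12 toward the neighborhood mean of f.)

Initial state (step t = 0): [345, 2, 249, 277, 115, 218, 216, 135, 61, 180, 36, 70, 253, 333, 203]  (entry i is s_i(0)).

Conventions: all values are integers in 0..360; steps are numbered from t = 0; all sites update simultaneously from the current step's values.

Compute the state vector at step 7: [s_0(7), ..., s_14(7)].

Simulating step by step:
t=0: [345, 2, 249, 277, 115, 218, 216, 135, 61, 180, 36, 70, 253, 333, 203]
t=1: [69, 72, 151, 157, 184, 155, 171, 186, 138, 193, 123, 144, 155, 114, 174]
t=2: [153, 161, 198, 209, 213, 195, 202, 211, 204, 211, 200, 205, 206, 197, 206]
t=3: [211, 211, 210, 209, 207, 212, 210, 209, 210, 208, 211, 210, 210, 211, 210]
t=4: [208, 208, 208, 209, 209, 208, 208, 209, 208, 209, 208, 208, 208, 208, 208]
t=5: [209, 209, 209, 209, 209, 209, 209, 209, 209, 209, 209, 209, 209, 209, 209]
t=6: [209, 209, 209, 209, 209, 209, 209, 209, 209, 209, 209, 209, 209, 209, 209]
t=7: [209, 209, 209, 209, 209, 209, 209, 209, 209, 209, 209, 209, 209, 209, 209]

Answer: [209, 209, 209, 209, 209, 209, 209, 209, 209, 209, 209, 209, 209, 209, 209]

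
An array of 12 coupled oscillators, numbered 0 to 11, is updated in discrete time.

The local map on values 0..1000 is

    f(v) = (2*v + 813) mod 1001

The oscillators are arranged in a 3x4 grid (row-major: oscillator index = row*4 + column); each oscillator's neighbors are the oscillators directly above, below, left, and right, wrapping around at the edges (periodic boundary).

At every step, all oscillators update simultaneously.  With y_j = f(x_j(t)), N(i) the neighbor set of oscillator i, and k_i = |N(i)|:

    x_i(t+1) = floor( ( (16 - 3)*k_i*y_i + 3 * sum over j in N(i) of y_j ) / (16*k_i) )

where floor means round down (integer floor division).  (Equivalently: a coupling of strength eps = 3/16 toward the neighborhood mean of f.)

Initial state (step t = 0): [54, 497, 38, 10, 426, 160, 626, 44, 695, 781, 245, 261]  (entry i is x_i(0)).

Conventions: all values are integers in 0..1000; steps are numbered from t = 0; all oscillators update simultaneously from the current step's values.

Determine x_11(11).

Simulating step by step:
t=0: [54, 497, 38, 10, 426, 160, 626, 44, 695, 781, 245, 261]
t=1: [865, 763, 816, 819, 640, 196, 155, 820, 270, 370, 323, 376]
t=2: [497, 355, 423, 458, 146, 217, 172, 423, 367, 511, 450, 538]
t=3: [743, 543, 633, 732, 190, 275, 233, 622, 567, 772, 697, 845]
t=4: [349, 780, 140, 267, 233, 374, 258, 103, 831, 401, 223, 476]
t=5: [483, 384, 135, 346, 299, 529, 310, 95, 485, 576, 293, 672]
t=6: [738, 597, 156, 457, 447, 818, 414, 71, 743, 906, 399, 204]
t=7: [314, 73, 193, 664, 666, 455, 620, 883, 327, 569, 570, 300]
t=8: [437, 887, 259, 189, 219, 685, 156, 503, 469, 917, 849, 434]
t=9: [640, 561, 334, 272, 317, 222, 186, 722, 715, 618, 496, 658]
t=10: [166, 799, 496, 333, 401, 283, 233, 259, 229, 142, 692, 180]
t=11: [200, 398, 717, 456, 551, 372, 305, 340, 267, 136, 221, 199]

Answer: x_11(11) = 199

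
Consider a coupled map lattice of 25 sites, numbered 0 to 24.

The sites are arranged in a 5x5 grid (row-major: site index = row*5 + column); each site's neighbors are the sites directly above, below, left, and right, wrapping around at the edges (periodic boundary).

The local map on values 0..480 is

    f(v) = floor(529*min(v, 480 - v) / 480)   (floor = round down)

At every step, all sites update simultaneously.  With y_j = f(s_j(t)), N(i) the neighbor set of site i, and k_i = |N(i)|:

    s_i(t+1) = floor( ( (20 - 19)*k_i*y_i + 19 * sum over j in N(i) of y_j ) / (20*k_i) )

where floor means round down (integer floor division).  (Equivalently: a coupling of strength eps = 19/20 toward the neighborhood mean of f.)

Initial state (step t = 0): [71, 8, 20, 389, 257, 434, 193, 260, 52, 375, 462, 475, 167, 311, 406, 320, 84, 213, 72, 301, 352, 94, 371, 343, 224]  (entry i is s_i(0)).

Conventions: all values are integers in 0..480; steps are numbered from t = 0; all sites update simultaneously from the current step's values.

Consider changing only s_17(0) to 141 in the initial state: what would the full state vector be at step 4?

Answer: [160, 147, 157, 169, 161, 144, 149, 158, 156, 169, 159, 150, 153, 175, 154, 157, 154, 168, 165, 177, 160, 158, 158, 175, 171]
Key observation: This trace re-runs the system from the modified initial state.

Derivation:
t=0: [71, 8, 20, 389, 257, 434, 193, 260, 52, 375, 462, 475, 167, 311, 406, 320, 84, 141, 72, 301, 352, 94, 371, 343, 224]
t=1: [109, 98, 112, 117, 140, 103, 83, 124, 155, 108, 75, 120, 148, 104, 126, 115, 108, 120, 167, 148, 150, 90, 108, 136, 186]
t=2: [134, 108, 122, 147, 143, 103, 120, 136, 126, 142, 124, 114, 130, 161, 120, 131, 122, 145, 141, 163, 138, 126, 125, 158, 160]
t=3: [135, 136, 141, 151, 160, 141, 126, 137, 159, 136, 128, 135, 152, 143, 160, 149, 141, 143, 171, 153, 151, 135, 150, 158, 166]
t=4: [160, 147, 157, 169, 161, 144, 149, 158, 156, 169, 159, 150, 153, 175, 154, 157, 154, 168, 165, 177, 160, 158, 158, 175, 171]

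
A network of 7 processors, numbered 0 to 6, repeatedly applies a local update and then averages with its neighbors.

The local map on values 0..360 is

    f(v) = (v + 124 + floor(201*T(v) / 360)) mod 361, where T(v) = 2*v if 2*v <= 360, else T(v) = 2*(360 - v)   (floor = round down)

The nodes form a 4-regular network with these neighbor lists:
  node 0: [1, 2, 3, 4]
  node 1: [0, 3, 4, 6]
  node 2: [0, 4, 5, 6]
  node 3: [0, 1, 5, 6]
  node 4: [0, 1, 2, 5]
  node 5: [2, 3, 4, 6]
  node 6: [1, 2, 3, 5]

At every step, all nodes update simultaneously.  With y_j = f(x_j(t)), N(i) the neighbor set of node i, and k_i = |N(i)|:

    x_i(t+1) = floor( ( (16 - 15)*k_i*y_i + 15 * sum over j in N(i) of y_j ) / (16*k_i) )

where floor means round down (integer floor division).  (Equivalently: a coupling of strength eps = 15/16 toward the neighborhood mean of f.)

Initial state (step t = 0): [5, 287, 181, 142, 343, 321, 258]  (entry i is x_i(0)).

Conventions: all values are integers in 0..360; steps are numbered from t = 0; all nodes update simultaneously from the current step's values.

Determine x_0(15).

Simulating step by step:
t=0: [5, 287, 181, 142, 343, 321, 258]
t=1: [116, 114, 130, 127, 133, 116, 117]
t=2: [27, 22, 18, 8, 16, 29, 19]
t=3: [158, 161, 171, 172, 173, 157, 164]
t=4: [119, 114, 108, 102, 106, 120, 112]
t=5: [245, 164, 110, 29, 112, 244, 166]
t=6: [161, 108, 112, 127, 172, 162, 191]
t=7: [125, 116, 111, 166, 139, 76, 123]
t=8: [127, 52, 114, 87, 162, 147, 180]
t=9: [154, 152, 83, 132, 86, 136, 154]
t=10: [176, 128, 143, 75, 141, 175, 116]
t=11: [111, 115, 83, 90, 89, 105, 120]
t=12: [240, 234, 260, 190, 255, 242, 227]
t=13: [137, 137, 136, 137, 135, 137, 137]
t=14: [50, 51, 50, 52, 51, 50, 51]
t=15: [231, 231, 229, 230, 229, 231, 230]

Answer: x_0(15) = 231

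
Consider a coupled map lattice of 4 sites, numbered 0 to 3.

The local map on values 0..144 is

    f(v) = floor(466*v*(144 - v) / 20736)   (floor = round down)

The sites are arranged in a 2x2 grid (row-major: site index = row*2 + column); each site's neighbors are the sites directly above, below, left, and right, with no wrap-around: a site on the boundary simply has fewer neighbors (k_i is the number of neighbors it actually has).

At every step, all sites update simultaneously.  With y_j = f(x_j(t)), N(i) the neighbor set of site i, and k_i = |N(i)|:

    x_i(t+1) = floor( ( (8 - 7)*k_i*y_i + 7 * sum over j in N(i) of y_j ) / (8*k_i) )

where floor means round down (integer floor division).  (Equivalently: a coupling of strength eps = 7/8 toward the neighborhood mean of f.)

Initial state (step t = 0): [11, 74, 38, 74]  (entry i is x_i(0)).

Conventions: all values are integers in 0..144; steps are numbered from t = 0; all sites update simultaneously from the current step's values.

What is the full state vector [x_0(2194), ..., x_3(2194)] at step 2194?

Simulating step by step:
t=0: [11, 74, 38, 74]
t=1: [94, 79, 76, 104]
t=2: [114, 101, 101, 112]
t=3: [94, 80, 80, 94]
t=4: [113, 106, 106, 113]
t=5: [88, 79, 79, 88]
t=6: [114, 110, 110, 114]
t=7: [83, 77, 77, 83]
t=8: [114, 113, 113, 114]
t=9: [77, 76, 76, 77]
t=10: [115, 115, 115, 115]
t=11: [74, 74, 74, 74]
t=12: [116, 116, 116, 116]
t=13: [72, 72, 72, 72]
t=14: [116, 116, 116, 116]

Answer: [116, 116, 116, 116]
Key observation: The state at step 12, [116, 116, 116, 116], reappears at step 14: the system is in a cycle of period 2 from step 12 on.  Therefore the state at step 2194 equals the state at step 12 + ((2194 - 12) mod 2) = 12, which is [116, 116, 116, 116].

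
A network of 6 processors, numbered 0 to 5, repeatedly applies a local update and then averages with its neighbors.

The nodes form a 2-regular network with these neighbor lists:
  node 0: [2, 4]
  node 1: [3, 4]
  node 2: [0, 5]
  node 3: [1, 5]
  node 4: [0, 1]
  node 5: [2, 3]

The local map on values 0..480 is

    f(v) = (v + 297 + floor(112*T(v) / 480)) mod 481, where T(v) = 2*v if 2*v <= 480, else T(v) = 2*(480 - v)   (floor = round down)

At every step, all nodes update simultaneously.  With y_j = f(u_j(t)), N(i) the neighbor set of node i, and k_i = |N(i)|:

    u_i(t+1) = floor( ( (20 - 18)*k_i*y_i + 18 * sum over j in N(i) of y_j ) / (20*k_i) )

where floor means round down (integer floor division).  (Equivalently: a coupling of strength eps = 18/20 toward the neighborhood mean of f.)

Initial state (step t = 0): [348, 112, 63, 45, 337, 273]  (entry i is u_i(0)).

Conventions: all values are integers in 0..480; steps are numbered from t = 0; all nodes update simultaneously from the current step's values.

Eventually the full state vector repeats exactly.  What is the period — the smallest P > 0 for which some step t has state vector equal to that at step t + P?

Answer: 4
Key observation: The state at step 22, [177, 177, 177, 177, 177, 177], reappears at step 26 — and no state repeats earlier — so the cycle the system enters has period 4.

Derivation:
t=0: [348, 112, 63, 45, 337, 273]
t=1: [296, 308, 223, 327, 330, 356]
t=2: [181, 213, 206, 216, 202, 183]
t=3: [111, 122, 86, 108, 105, 120]
t=4: [439, 455, 461, 472, 465, 442]
t=5: [285, 288, 275, 279, 279, 286]
t=6: [187, 188, 191, 192, 192, 187]
t=7: [95, 96, 90, 91, 91, 95]
t=8: [430, 430, 435, 435, 435, 430]
t=9: [271, 271, 269, 269, 269, 271]
t=10: [183, 183, 183, 183, 183, 183]
t=11: [84, 84, 84, 84, 84, 84]
t=12: [420, 420, 420, 420, 420, 420]
t=13: [264, 264, 264, 264, 264, 264]
t=14: [180, 180, 180, 180, 180, 180]
t=15: [80, 80, 80, 80, 80, 80]
t=16: [414, 414, 414, 414, 414, 414]
t=17: [260, 260, 260, 260, 260, 260]
t=18: [178, 178, 178, 178, 178, 178]
t=19: [77, 77, 77, 77, 77, 77]
t=20: [409, 409, 409, 409, 409, 409]
t=21: [258, 258, 258, 258, 258, 258]
t=22: [177, 177, 177, 177, 177, 177]
t=23: [75, 75, 75, 75, 75, 75]
t=24: [407, 407, 407, 407, 407, 407]
t=25: [257, 257, 257, 257, 257, 257]
t=26: [177, 177, 177, 177, 177, 177]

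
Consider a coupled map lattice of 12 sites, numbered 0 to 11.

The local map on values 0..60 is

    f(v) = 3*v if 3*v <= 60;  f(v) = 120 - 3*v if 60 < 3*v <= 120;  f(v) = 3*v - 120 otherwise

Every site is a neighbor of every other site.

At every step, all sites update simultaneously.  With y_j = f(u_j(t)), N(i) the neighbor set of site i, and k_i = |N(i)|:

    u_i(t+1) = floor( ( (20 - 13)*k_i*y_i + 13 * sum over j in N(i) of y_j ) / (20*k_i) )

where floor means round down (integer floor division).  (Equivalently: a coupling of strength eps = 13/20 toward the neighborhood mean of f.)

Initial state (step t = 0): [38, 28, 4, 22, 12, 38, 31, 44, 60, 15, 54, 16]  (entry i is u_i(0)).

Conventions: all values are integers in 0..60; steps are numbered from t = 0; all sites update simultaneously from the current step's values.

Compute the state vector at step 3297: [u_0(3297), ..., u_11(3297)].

Simulating step by step:
t=0: [38, 28, 4, 22, 12, 38, 31, 44, 60, 15, 54, 16]
t=1: [24, 33, 26, 38, 33, 24, 30, 26, 40, 35, 34, 36]
t=2: [31, 24, 30, 19, 24, 31, 26, 30, 17, 22, 23, 21]
t=3: [38, 44, 39, 47, 44, 38, 43, 39, 45, 46, 45, 47]
t=4: [10, 11, 9, 14, 11, 10, 10, 9, 12, 13, 12, 14]
t=5: [32, 33, 31, 36, 33, 32, 32, 31, 34, 35, 34, 36]
t=6: [21, 20, 22, 17, 20, 21, 21, 22, 19, 18, 19, 17]
t=7: [56, 56, 55, 54, 56, 56, 56, 55, 56, 55, 56, 54]
t=8: [46, 46, 45, 45, 46, 46, 46, 45, 46, 45, 46, 45]
t=9: [17, 17, 16, 16, 17, 17, 17, 16, 17, 16, 17, 16]
t=10: [50, 50, 49, 49, 50, 50, 50, 49, 50, 49, 50, 49]
t=11: [29, 29, 28, 28, 29, 29, 29, 28, 29, 28, 29, 28]
t=12: [33, 33, 34, 34, 33, 33, 33, 34, 33, 34, 33, 34]
t=13: [20, 20, 19, 19, 20, 20, 20, 19, 20, 19, 20, 19]
t=14: [59, 59, 58, 58, 59, 59, 59, 58, 59, 58, 59, 58]
t=15: [56, 56, 55, 55, 56, 56, 56, 55, 56, 55, 56, 55]
t=16: [47, 47, 46, 46, 47, 47, 47, 46, 47, 46, 47, 46]
t=17: [20, 20, 19, 19, 20, 20, 20, 19, 20, 19, 20, 19]

Answer: [20, 20, 19, 19, 20, 20, 20, 19, 20, 19, 20, 19]
Key observation: The state at step 13, [20, 20, 19, 19, 20, 20, 20, 19, 20, 19, 20, 19], reappears at step 17: the system is in a cycle of period 4 from step 13 on.  Therefore the state at step 3297 equals the state at step 13 + ((3297 - 13) mod 4) = 13, which is [20, 20, 19, 19, 20, 20, 20, 19, 20, 19, 20, 19].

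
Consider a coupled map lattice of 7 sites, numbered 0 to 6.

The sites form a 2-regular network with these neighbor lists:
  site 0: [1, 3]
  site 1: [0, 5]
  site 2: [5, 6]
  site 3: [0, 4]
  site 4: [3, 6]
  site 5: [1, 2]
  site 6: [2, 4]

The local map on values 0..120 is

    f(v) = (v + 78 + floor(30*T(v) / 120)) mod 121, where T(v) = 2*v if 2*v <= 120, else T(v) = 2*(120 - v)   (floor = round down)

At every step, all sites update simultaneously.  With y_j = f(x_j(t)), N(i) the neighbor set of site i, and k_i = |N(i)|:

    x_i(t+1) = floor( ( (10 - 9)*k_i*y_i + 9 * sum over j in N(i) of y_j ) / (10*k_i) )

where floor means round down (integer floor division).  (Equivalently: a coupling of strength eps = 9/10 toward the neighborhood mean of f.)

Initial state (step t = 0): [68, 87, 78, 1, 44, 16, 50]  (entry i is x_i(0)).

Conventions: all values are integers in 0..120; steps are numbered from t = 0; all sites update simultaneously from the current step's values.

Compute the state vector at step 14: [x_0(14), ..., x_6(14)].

Simulating step by step:
t=0: [68, 87, 78, 1, 44, 16, 50]
t=1: [67, 74, 65, 41, 52, 62, 38]
t=2: [37, 49, 32, 40, 17, 51, 39]
t=3: [22, 23, 22, 53, 24, 19, 50]
t=4: [77, 108, 73, 104, 42, 110, 104]
t=5: [68, 64, 68, 40, 64, 63, 39]
t=6: [34, 49, 33, 46, 19, 49, 46]
t=7: [26, 20, 25, 53, 34, 19, 53]
t=8: [76, 111, 75, 59, 33, 110, 58]
t=9: [58, 64, 57, 31, 40, 63, 31]
t=10: [27, 46, 27, 27, 4, 45, 26]
t=11: [76, 66, 75, 102, 114, 67, 102]
t=12: [58, 52, 58, 64, 68, 51, 64]
t=13: [42, 38, 41, 47, 49, 38, 47]
t=14: [20, 16, 20, 25, 27, 15, 24]

Answer: [20, 16, 20, 25, 27, 15, 24]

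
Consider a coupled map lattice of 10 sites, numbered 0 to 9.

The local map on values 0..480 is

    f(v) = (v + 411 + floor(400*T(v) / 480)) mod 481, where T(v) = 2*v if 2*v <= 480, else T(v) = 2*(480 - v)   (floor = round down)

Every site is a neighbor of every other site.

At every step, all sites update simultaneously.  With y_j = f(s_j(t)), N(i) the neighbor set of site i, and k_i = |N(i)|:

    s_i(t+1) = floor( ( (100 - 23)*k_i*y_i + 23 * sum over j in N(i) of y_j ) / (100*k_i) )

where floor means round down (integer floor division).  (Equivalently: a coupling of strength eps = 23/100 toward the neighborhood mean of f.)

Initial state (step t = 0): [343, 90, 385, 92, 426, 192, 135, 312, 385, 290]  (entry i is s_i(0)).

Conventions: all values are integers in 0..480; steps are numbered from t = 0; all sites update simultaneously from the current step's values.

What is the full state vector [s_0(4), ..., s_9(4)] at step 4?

Simulating step by step:
t=0: [343, 90, 385, 92, 426, 192, 135, 312, 385, 290]
t=1: [80, 192, 418, 196, 398, 395, 281, 96, 418, 107]
t=2: [191, 414, 420, 421, 430, 432, 130, 223, 420, 245]
t=3: [417, 428, 425, 424, 420, 419, 295, 122, 425, 153]
t=4: [433, 427, 428, 429, 431, 431, 135, 286, 428, 348]

Answer: [433, 427, 428, 429, 431, 431, 135, 286, 428, 348]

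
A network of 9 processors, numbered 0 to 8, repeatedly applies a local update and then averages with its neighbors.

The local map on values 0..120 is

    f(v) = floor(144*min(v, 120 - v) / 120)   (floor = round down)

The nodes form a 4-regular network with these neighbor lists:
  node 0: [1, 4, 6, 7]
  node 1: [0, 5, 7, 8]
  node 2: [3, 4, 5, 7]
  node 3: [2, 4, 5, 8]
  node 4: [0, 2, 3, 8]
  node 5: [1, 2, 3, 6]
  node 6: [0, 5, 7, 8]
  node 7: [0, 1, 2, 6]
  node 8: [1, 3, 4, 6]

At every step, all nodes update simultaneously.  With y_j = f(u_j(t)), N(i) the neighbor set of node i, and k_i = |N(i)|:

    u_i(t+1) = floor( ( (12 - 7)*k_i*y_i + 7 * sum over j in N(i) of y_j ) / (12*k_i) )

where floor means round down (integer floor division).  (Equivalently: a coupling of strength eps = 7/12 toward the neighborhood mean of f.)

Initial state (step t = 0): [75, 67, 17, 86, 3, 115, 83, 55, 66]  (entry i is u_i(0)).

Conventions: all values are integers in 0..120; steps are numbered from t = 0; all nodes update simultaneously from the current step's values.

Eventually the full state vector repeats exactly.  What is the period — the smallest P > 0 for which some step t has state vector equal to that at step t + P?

Simulating step by step:
t=0: [75, 67, 17, 86, 3, 115, 83, 55, 66]
t=1: [48, 53, 25, 30, 27, 26, 46, 53, 48]
t=2: [54, 56, 36, 36, 39, 39, 53, 56, 50]
t=3: [62, 62, 47, 46, 49, 50, 60, 62, 56]
t=4: [67, 67, 58, 58, 60, 61, 68, 67, 64]
t=5: [64, 64, 68, 69, 69, 67, 64, 63, 66]
t=6: [66, 66, 62, 61, 62, 63, 66, 66, 64]
t=7: [64, 65, 68, 68, 68, 67, 65, 64, 66]
t=8: [65, 65, 62, 62, 63, 63, 65, 65, 64]
t=9: [66, 66, 68, 68, 67, 67, 66, 66, 67]
t=10: [63, 63, 62, 62, 62, 63, 63, 63, 63]
t=11: [68, 68, 68, 68, 68, 68, 68, 68, 68]
t=12: [62, 62, 62, 62, 62, 62, 62, 62, 62]
t=13: [69, 69, 69, 69, 69, 69, 69, 69, 69]
t=14: [61, 61, 61, 61, 61, 61, 61, 61, 61]
t=15: [70, 70, 70, 70, 70, 70, 70, 70, 70]
t=16: [60, 60, 60, 60, 60, 60, 60, 60, 60]
t=17: [72, 72, 72, 72, 72, 72, 72, 72, 72]
t=18: [57, 57, 57, 57, 57, 57, 57, 57, 57]
t=19: [68, 68, 68, 68, 68, 68, 68, 68, 68]

Answer: 8
Key observation: The state at step 11, [68, 68, 68, 68, 68, 68, 68, 68, 68], reappears at step 19 — and no state repeats earlier — so the cycle the system enters has period 8.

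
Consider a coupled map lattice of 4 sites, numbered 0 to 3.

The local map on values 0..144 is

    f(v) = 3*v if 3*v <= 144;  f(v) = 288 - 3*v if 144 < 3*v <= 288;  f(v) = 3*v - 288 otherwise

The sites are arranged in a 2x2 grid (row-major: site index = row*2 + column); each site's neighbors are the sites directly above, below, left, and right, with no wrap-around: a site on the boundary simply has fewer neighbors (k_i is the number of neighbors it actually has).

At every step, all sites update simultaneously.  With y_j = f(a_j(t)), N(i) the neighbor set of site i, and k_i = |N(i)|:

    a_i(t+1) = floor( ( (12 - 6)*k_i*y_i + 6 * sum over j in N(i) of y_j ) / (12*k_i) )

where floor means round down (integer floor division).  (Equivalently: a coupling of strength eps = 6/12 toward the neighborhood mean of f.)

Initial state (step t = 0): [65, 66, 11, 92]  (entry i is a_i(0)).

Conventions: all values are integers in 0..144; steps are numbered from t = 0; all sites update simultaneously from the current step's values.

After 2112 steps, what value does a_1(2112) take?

Answer: a_1(2112) = 73
Key observation: The state at step 8, [121, 121, 112, 112], reappears at step 18: the system is in a cycle of period 10 from step 8 on.  Therefore the state at step 2112 equals the state at step 8 + ((2112 - 8) mod 10) = 12, which is [73, 73, 112, 112].

Derivation:
t=0: [65, 66, 11, 92]
t=1: [77, 71, 42, 36]
t=2: [78, 78, 104, 104]
t=3: [46, 46, 31, 31]
t=4: [126, 126, 104, 104]
t=5: [73, 73, 40, 40]
t=6: [81, 81, 107, 107]
t=7: [42, 42, 36, 36]
t=8: [121, 121, 112, 112]
t=9: [68, 68, 54, 54]
t=10: [94, 94, 115, 115]
t=11: [18, 18, 44, 44]
t=12: [73, 73, 112, 112]
t=13: [63, 63, 53, 53]
t=14: [106, 106, 121, 121]
t=15: [41, 41, 63, 63]
t=16: [117, 117, 105, 105]
t=17: [54, 54, 36, 36]
t=18: [121, 121, 112, 112]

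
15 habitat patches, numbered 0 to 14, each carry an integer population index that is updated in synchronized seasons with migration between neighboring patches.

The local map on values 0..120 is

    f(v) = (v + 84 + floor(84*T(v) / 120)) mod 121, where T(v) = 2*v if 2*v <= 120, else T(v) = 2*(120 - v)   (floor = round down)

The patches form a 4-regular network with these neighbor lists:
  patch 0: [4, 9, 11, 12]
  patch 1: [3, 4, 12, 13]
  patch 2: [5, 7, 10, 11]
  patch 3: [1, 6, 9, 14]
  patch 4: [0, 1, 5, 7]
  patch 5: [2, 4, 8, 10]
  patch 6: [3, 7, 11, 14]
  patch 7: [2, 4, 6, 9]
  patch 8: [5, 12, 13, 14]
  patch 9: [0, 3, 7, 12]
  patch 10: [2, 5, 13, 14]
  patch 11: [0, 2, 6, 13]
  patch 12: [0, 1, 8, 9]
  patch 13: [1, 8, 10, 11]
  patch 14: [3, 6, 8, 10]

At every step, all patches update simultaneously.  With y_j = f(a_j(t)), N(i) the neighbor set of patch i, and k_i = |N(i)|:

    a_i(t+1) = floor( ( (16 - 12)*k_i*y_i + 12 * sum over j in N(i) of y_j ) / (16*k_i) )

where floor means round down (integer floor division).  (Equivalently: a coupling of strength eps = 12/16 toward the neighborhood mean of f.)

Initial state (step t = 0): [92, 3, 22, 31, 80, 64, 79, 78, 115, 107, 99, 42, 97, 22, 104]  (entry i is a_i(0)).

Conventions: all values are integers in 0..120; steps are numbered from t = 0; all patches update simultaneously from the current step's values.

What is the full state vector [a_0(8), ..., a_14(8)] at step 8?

Simulating step by step:
t=0: [92, 3, 22, 31, 80, 64, 79, 78, 115, 107, 99, 42, 97, 22, 104]
t=1: [87, 68, 70, 78, 97, 80, 78, 81, 77, 82, 64, 57, 90, 65, 80]
t=2: [96, 99, 100, 99, 97, 99, 98, 98, 99, 97, 102, 100, 98, 102, 100]
t=3: [91, 91, 90, 91, 91, 91, 91, 91, 90, 91, 90, 91, 91, 90, 90]
t=4: [94, 94, 94, 94, 94, 94, 94, 94, 94, 94, 94, 94, 94, 94, 94]
t=5: [93, 93, 93, 93, 93, 93, 93, 93, 93, 93, 93, 93, 93, 93, 93]
t=6: [93, 93, 93, 93, 93, 93, 93, 93, 93, 93, 93, 93, 93, 93, 93]
t=7: [93, 93, 93, 93, 93, 93, 93, 93, 93, 93, 93, 93, 93, 93, 93]
t=8: [93, 93, 93, 93, 93, 93, 93, 93, 93, 93, 93, 93, 93, 93, 93]

Answer: [93, 93, 93, 93, 93, 93, 93, 93, 93, 93, 93, 93, 93, 93, 93]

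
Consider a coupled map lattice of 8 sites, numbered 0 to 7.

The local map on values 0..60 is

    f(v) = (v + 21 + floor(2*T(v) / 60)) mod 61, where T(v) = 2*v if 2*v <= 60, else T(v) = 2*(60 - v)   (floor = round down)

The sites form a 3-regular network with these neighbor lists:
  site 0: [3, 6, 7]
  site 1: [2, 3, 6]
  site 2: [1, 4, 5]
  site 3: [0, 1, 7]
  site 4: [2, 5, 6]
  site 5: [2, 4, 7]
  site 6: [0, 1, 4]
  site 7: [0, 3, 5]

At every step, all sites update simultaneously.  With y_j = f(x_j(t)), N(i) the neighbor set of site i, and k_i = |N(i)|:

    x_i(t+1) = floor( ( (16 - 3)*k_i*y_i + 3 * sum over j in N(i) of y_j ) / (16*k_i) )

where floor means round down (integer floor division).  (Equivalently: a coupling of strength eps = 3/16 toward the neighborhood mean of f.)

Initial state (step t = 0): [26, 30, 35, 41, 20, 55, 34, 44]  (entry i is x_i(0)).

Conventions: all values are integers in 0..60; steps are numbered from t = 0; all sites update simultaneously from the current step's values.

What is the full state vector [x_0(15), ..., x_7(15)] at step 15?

Simulating step by step:
t=0: [26, 30, 35, 41, 20, 55, 34, 44]
t=1: [42, 50, 53, 8, 42, 18, 54, 8]
t=2: [6, 11, 13, 26, 6, 35, 12, 28]
t=3: [30, 33, 34, 45, 29, 53, 32, 48]
t=4: [47, 51, 52, 12, 49, 17, 53, 11]
t=5: [10, 12, 13, 29, 11, 35, 12, 30]
t=6: [33, 34, 35, 48, 33, 53, 32, 51]
t=7: [49, 52, 54, 14, 52, 18, 54, 13]
t=8: [12, 13, 15, 31, 14, 36, 13, 32]
t=9: [35, 35, 38, 50, 36, 55, 34, 52]
t=10: [51, 54, 56, 16, 55, 20, 56, 14]
t=11: [14, 15, 17, 34, 16, 38, 15, 34]
t=12: [37, 38, 40, 53, 39, 57, 36, 54]
t=13: [53, 53, 5, 18, 4, 14, 54, 16]
t=14: [16, 15, 25, 36, 25, 34, 14, 36]
t=15: [40, 38, 46, 55, 46, 55, 36, 56]

Answer: [40, 38, 46, 55, 46, 55, 36, 56]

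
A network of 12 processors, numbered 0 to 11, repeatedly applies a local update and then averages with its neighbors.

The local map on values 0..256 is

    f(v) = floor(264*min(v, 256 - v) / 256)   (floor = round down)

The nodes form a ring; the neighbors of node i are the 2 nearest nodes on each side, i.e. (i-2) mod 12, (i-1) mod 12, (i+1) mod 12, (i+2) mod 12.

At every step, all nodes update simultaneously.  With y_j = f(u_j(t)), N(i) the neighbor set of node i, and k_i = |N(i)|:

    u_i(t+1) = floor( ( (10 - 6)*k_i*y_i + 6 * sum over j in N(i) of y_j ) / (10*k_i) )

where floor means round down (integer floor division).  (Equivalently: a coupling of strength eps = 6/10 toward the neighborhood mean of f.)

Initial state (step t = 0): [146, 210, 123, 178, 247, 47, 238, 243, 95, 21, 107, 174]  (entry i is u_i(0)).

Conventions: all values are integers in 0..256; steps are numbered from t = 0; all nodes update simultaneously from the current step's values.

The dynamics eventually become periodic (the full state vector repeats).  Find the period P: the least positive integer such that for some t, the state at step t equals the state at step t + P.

Answer: 2
Key observation: The state at step 35, [130, 130, 130, 130, 130, 130, 130, 130, 130, 130, 130, 130], reappears at step 37 — and no state repeats earlier — so the cycle the system enters has period 2.

Derivation:
t=0: [146, 210, 123, 178, 247, 47, 238, 243, 95, 21, 107, 174]
t=1: [100, 79, 87, 66, 44, 37, 32, 32, 63, 54, 91, 77]
t=2: [92, 83, 80, 65, 52, 42, 40, 41, 57, 62, 82, 81]
t=3: [87, 82, 77, 66, 56, 47, 45, 47, 57, 65, 78, 82]
t=4: [84, 81, 76, 67, 58, 52, 50, 52, 59, 67, 76, 81]
t=5: [82, 80, 75, 68, 61, 56, 54, 56, 61, 68, 75, 80]
t=6: [81, 79, 75, 69, 63, 59, 57, 59, 63, 69, 75, 79]
t=7: [80, 79, 75, 70, 65, 61, 60, 61, 65, 70, 75, 79]
t=8: [80, 79, 76, 71, 67, 64, 63, 64, 67, 71, 76, 79]
t=9: [80, 79, 76, 73, 69, 67, 66, 67, 69, 73, 76, 79]
t=10: [80, 79, 77, 74, 71, 70, 69, 70, 71, 74, 77, 79]
t=11: [80, 80, 78, 76, 73, 72, 71, 72, 73, 76, 78, 80]
t=12: [81, 81, 79, 77, 75, 74, 73, 74, 75, 77, 79, 81]
t=13: [82, 82, 80, 79, 77, 76, 75, 76, 77, 79, 80, 82]
t=14: [83, 83, 82, 80, 79, 78, 77, 78, 79, 80, 82, 83]
t=15: [84, 84, 83, 82, 81, 80, 79, 80, 81, 82, 83, 84]
t=16: [85, 85, 84, 84, 83, 82, 81, 82, 83, 84, 84, 85]
t=17: [86, 86, 86, 85, 84, 84, 83, 84, 84, 85, 86, 86]
t=18: [88, 87, 87, 87, 86, 86, 85, 86, 86, 87, 87, 87]
t=19: [89, 89, 89, 88, 88, 88, 87, 88, 88, 88, 89, 89]
t=20: [91, 90, 90, 90, 90, 89, 89, 89, 90, 90, 90, 90]
t=21: [92, 92, 92, 91, 91, 91, 91, 91, 91, 91, 92, 92]
t=22: [94, 93, 93, 93, 93, 93, 93, 93, 93, 93, 93, 93]
t=23: [95, 95, 95, 95, 95, 95, 95, 95, 95, 95, 95, 95]
t=24: [97, 97, 97, 97, 97, 97, 97, 97, 97, 97, 97, 97]
t=25: [100, 100, 100, 100, 100, 100, 100, 100, 100, 100, 100, 100]
t=26: [103, 103, 103, 103, 103, 103, 103, 103, 103, 103, 103, 103]
t=27: [106, 106, 106, 106, 106, 106, 106, 106, 106, 106, 106, 106]
t=28: [109, 109, 109, 109, 109, 109, 109, 109, 109, 109, 109, 109]
t=29: [112, 112, 112, 112, 112, 112, 112, 112, 112, 112, 112, 112]
t=30: [115, 115, 115, 115, 115, 115, 115, 115, 115, 115, 115, 115]
t=31: [118, 118, 118, 118, 118, 118, 118, 118, 118, 118, 118, 118]
t=32: [121, 121, 121, 121, 121, 121, 121, 121, 121, 121, 121, 121]
t=33: [124, 124, 124, 124, 124, 124, 124, 124, 124, 124, 124, 124]
t=34: [127, 127, 127, 127, 127, 127, 127, 127, 127, 127, 127, 127]
t=35: [130, 130, 130, 130, 130, 130, 130, 130, 130, 130, 130, 130]
t=36: [129, 129, 129, 129, 129, 129, 129, 129, 129, 129, 129, 129]
t=37: [130, 130, 130, 130, 130, 130, 130, 130, 130, 130, 130, 130]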